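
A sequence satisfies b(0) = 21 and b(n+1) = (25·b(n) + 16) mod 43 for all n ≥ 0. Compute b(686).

b(0) = 21,  b(1) = 25,  b(2) = 39,  b(3) = 2,  b(4) = 23,  b(5) = 32,  b(6) = 42,  b(7) = 34,  b(8) = 6,  b(9) = 37,  b(10) = 38,  b(11) = 20,  b(12) = 0,  b(13) = 16,  b(14) = 29,  b(15) = 10,  b(16) = 8,  b(17) = 1,  b(18) = 41,  b(19) = 9,  b(20) = 26,  b(21) = 21.
The sequence repeats with period 21.
So b(686) = b(0 + ((686-0) mod 21)) = b(14) = 29.

29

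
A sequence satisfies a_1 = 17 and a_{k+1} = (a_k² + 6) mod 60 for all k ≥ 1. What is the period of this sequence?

Listing terms: a_1 = 17; a_2 = 55; a_3 = 31; a_4 = 7; a_5 = 55.
Since a_5 = a_2 = 55, the sequence is eventually periodic: after a pre-period of length 1 it cycles with period 3.

3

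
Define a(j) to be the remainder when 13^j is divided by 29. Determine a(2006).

25

Computing terms: a(0) = 1, a(1) = 13, a(2) = 24, a(3) = 22, a(4) = 25, a(5) = 6, a(6) = 20, a(7) = 28, a(8) = 16, a(9) = 5, a(10) = 7, a(11) = 4, a(12) = 23, a(13) = 9, a(14) = 1.
Since a(14) = a(0) = 1, the sequence is periodic with period 14.
So a(2006) = a(0 + ((2006-0) mod 14)) = a(4) = 25.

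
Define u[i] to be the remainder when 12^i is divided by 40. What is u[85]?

32

We have u[0] = 1; u[1] = 12; u[2] = 24; u[3] = 8; u[4] = 16; u[5] = 32; u[6] = 24.
Since u[6] = u[2] = 24, the sequence is eventually periodic: after a pre-period of length 2 it cycles with period 4.
For i ≥ 2, u[i] depends only on (i - 2) mod 4. (85 - 2) mod 4 = 3, so u[85] = u[5] = 32.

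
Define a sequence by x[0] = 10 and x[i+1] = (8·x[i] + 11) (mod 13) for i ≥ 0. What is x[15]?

8

x[0] = 10, x[1] = 0, x[2] = 11, x[3] = 8, x[4] = 10.
Since x[4] = x[0] = 10, the sequence is periodic with period 4.
So x[15] = x[0 + ((15-0) mod 4)] = x[3] = 8.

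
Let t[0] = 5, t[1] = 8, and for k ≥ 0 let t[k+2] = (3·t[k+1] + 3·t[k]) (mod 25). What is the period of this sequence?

20

Computing terms: t[0] = 5,  t[1] = 8,  t[2] = 14,  t[3] = 16,  t[4] = 15,  t[5] = 18,  t[6] = 24,  t[7] = 1,  t[8] = 0,  t[9] = 3,  t[10] = 9,  t[11] = 11,  t[12] = 10,  t[13] = 13,  t[14] = 19,  t[15] = 21,  t[16] = 20,  t[17] = 23,  t[18] = 4,  t[19] = 6,  t[20] = 5,  t[21] = 8.
Since (t[20], t[21]) = (t[0], t[1]) = (5, 8) (two consecutive terms determine the rest), the sequence is periodic with period 20.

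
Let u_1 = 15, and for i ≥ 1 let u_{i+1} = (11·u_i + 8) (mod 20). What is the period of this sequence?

10

We have u_1 = 15,  u_2 = 13,  u_3 = 11,  u_4 = 9,  u_5 = 7,  u_6 = 5,  u_7 = 3,  u_8 = 1,  u_9 = 19,  u_{10} = 17,  u_{11} = 15.
The sequence repeats with period 10.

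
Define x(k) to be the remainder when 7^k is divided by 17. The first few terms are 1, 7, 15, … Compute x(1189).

11

x(0) = 1; x(1) = 7; x(2) = 15; x(3) = 3; x(4) = 4; x(5) = 11; x(6) = 9; x(7) = 12; x(8) = 16; x(9) = 10; x(10) = 2; x(11) = 14; x(12) = 13; x(13) = 6; x(14) = 8; x(15) = 5; x(16) = 1.
Since x(16) = x(0) = 1, the sequence is periodic with period 16.
(1189 - 0) mod 16 = 5, so x(1189) = x(5) = 11.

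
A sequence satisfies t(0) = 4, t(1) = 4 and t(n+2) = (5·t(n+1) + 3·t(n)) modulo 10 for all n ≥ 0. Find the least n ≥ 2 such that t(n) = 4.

8

Listing terms: t(0) = 4; t(1) = 4; t(2) = 2; t(3) = 2; t(4) = 6; t(5) = 6; t(6) = 8; t(7) = 8; t(8) = 4; t(9) = 4.
The sequence repeats with period 8.
The value 4 next appears (with n ≥ 2) at t(8).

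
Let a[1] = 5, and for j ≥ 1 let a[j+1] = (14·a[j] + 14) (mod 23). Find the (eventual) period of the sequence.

22

We have a[1] = 5,  a[2] = 15,  a[3] = 17,  a[4] = 22,  a[5] = 0,  a[6] = 14,  a[7] = 3,  a[8] = 10,  a[9] = 16,  a[10] = 8,  a[11] = 11,  a[12] = 7,  a[13] = 20,  a[14] = 18,  a[15] = 13,  a[16] = 12,  a[17] = 21,  a[18] = 9,  a[19] = 2,  a[20] = 19,  a[21] = 4,  a[22] = 1,  a[23] = 5.
The sequence repeats with period 22.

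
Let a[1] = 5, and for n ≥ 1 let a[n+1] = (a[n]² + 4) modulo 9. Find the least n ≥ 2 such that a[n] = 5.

4

a[1] = 5; a[2] = 2; a[3] = 8; a[4] = 5.
The sequence repeats with period 3.
The value 5 next appears (with n ≥ 2) at a[4].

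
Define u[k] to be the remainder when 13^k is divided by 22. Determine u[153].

u[0] = 1,  u[1] = 13,  u[2] = 15,  u[3] = 19,  u[4] = 5,  u[5] = 21,  u[6] = 9,  u[7] = 7,  u[8] = 3,  u[9] = 17,  u[10] = 1.
Since u[10] = u[0] = 1, the sequence is periodic with period 10.
(153 - 0) mod 10 = 3, so u[153] = u[3] = 19.

19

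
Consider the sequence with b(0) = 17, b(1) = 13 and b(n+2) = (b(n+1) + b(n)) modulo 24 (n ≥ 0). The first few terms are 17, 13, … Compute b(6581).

We have b(0) = 17; b(1) = 13; b(2) = 6; b(3) = 19; b(4) = 1; b(5) = 20; b(6) = 21; b(7) = 17; b(8) = 14; b(9) = 7; b(10) = 21; b(11) = 4; b(12) = 1; b(13) = 5; b(14) = 6; b(15) = 11; b(16) = 17; b(17) = 4; b(18) = 21; b(19) = 1; b(20) = 22; b(21) = 23; b(22) = 21; b(23) = 20; b(24) = 17; b(25) = 13.
The sequence repeats with period 24.
So b(6581) = b(0 + ((6581-0) mod 24)) = b(5) = 20.

20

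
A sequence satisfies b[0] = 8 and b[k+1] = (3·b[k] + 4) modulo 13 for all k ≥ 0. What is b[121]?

Listing terms: b[0] = 8,  b[1] = 2,  b[2] = 10,  b[3] = 8.
The sequence repeats with period 3.
So b[121] = b[0 + ((121-0) mod 3)] = b[1] = 2.

2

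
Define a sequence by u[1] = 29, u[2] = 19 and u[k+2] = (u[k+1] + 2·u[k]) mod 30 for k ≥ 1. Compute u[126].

19

u[1] = 29, u[2] = 19, u[3] = 17, u[4] = 25, u[5] = 29, u[6] = 19.
Since (u[5], u[6]) = (u[1], u[2]) = (29, 19) (two consecutive terms determine the rest), the sequence is periodic with period 4.
(126 - 1) mod 4 = 1, so u[126] = u[2] = 19.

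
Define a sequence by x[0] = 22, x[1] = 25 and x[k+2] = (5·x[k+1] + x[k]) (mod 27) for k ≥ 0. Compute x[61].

Listing terms: x[0] = 22; x[1] = 25; x[2] = 12; x[3] = 4; x[4] = 5; x[5] = 2; x[6] = 15; x[7] = 23; x[8] = 22; x[9] = 25.
Since (x[8], x[9]) = (x[0], x[1]) = (22, 25) (two consecutive terms determine the rest), the sequence is periodic with period 8.
So x[61] = x[0 + ((61-0) mod 8)] = x[5] = 2.

2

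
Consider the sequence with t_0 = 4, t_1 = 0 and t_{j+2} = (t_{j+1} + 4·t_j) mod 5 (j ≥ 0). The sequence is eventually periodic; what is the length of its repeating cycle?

Listing terms: t_0 = 4,  t_1 = 0,  t_2 = 1,  t_3 = 1,  t_4 = 0,  t_5 = 4,  t_6 = 4,  t_7 = 0.
Since (t_6, t_7) = (t_0, t_1) = (4, 0) (two consecutive terms determine the rest), the sequence is periodic with period 6.

6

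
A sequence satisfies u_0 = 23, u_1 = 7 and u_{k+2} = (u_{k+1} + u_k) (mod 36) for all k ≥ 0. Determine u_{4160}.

Computing terms: u_0 = 23,  u_1 = 7,  u_2 = 30,  u_3 = 1,  u_4 = 31,  u_5 = 32,  u_6 = 27,  u_7 = 23,  u_8 = 14,  u_9 = 1,  u_{10} = 15,  u_{11} = 16,  u_{12} = 31,  u_{13} = 11,  u_{14} = 6,  u_{15} = 17,  u_{16} = 23,  u_{17} = 4,  u_{18} = 27,  u_{19} = 31,  u_{20} = 22,  u_{21} = 17,  u_{22} = 3,  u_{23} = 20,  u_{24} = 23,  u_{25} = 7.
Since (u_{24}, u_{25}) = (u_0, u_1) = (23, 7) (two consecutive terms determine the rest), the sequence is periodic with period 24.
(4160 - 0) mod 24 = 8, so u_{4160} = u_8 = 14.

14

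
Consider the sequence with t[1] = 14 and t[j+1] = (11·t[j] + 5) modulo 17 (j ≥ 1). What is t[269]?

t[1] = 14,  t[2] = 6,  t[3] = 3,  t[4] = 4,  t[5] = 15,  t[6] = 0,  t[7] = 5,  t[8] = 9,  t[9] = 2,  t[10] = 10,  t[11] = 13,  t[12] = 12,  t[13] = 1,  t[14] = 16,  t[15] = 11,  t[16] = 7,  t[17] = 14.
Since t[17] = t[1] = 14, the sequence is periodic with period 16.
(269 - 1) mod 16 = 12, so t[269] = t[13] = 1.

1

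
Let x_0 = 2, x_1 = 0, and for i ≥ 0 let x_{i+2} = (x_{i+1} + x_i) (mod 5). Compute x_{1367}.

x_0 = 2; x_1 = 0; x_2 = 2; x_3 = 2; x_4 = 4; x_5 = 1; x_6 = 0; x_7 = 1; x_8 = 1; x_9 = 2; x_{10} = 3; x_{11} = 0; x_{12} = 3; x_{13} = 3; x_{14} = 1; x_{15} = 4; x_{16} = 0; x_{17} = 4; x_{18} = 4; x_{19} = 3; x_{20} = 2; x_{21} = 0.
The sequence repeats with period 20.
So x_{1367} = x_{0 + ((1367-0) mod 20)} = x_7 = 1.

1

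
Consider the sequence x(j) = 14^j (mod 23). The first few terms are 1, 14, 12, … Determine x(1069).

11

We have x(0) = 1; x(1) = 14; x(2) = 12; x(3) = 7; x(4) = 6; x(5) = 15; x(6) = 3; x(7) = 19; x(8) = 13; x(9) = 21; x(10) = 18; x(11) = 22; x(12) = 9; x(13) = 11; x(14) = 16; x(15) = 17; x(16) = 8; x(17) = 20; x(18) = 4; x(19) = 10; x(20) = 2; x(21) = 5; x(22) = 1.
The sequence repeats with period 22.
(1069 - 0) mod 22 = 13, so x(1069) = x(13) = 11.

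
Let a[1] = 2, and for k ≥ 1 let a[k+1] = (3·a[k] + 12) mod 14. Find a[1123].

2

Listing terms: a[1] = 2,  a[2] = 4,  a[3] = 10,  a[4] = 0,  a[5] = 12,  a[6] = 6,  a[7] = 2.
Since a[7] = a[1] = 2, the sequence is periodic with period 6.
So a[1123] = a[1 + ((1123-1) mod 6)] = a[1] = 2.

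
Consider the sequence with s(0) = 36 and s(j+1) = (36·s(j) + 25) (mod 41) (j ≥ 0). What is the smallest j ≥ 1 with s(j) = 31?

15

We have s(0) = 36; s(1) = 9; s(2) = 21; s(3) = 2; s(4) = 15; s(5) = 32; s(6) = 29; s(7) = 3; s(8) = 10; s(9) = 16; s(10) = 27; s(11) = 13; s(12) = 1; s(13) = 20; s(14) = 7; s(15) = 31; s(16) = 34; s(17) = 19; s(18) = 12; s(19) = 6; s(20) = 36.
The sequence repeats with period 20.
The value 31 first appears (with j ≥ 1) at s(15).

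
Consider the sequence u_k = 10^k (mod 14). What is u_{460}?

Computing terms: u_1 = 10; u_2 = 2; u_3 = 6; u_4 = 4; u_5 = 12; u_6 = 8; u_7 = 10.
The sequence repeats with period 6.
So u_{460} = u_{1 + ((460-1) mod 6)} = u_4 = 4.

4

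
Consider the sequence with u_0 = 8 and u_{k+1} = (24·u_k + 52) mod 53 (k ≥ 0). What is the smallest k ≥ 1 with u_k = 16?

3

We have u_0 = 8, u_1 = 32, u_2 = 25, u_3 = 16, u_4 = 12, u_5 = 22, u_6 = 50, u_7 = 33, u_8 = 49, u_9 = 9, u_{10} = 3, u_{11} = 18, u_{12} = 7, u_{13} = 8.
The sequence repeats with period 13.
The value 16 first appears (with k ≥ 1) at u_3.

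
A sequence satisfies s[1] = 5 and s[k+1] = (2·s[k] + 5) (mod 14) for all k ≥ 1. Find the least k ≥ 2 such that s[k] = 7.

Listing terms: s[1] = 5, s[2] = 1, s[3] = 7, s[4] = 5.
Since s[4] = s[1] = 5, the sequence is periodic with period 3.
The value 7 first appears (with k ≥ 2) at s[3].

3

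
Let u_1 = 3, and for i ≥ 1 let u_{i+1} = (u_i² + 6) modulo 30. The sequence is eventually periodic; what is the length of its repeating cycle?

3

We have u_1 = 3,  u_2 = 15,  u_3 = 21,  u_4 = 27,  u_5 = 15.
Since u_5 = u_2 = 15, the sequence is eventually periodic: after a pre-period of length 1 it cycles with period 3.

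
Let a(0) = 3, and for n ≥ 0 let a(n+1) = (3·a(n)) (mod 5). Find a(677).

4

Computing terms: a(0) = 3,  a(1) = 4,  a(2) = 2,  a(3) = 1,  a(4) = 3.
Since a(4) = a(0) = 3, the sequence is periodic with period 4.
(677 - 0) mod 4 = 1, so a(677) = a(1) = 4.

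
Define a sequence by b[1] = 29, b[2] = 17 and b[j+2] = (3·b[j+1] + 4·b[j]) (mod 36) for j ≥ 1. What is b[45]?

23

We have b[1] = 29, b[2] = 17, b[3] = 23, b[4] = 29, b[5] = 35, b[6] = 5, b[7] = 11, b[8] = 17, b[9] = 23.
Since (b[8], b[9]) = (b[2], b[3]) = (17, 23) (two consecutive terms determine the rest), the sequence is eventually periodic: after a pre-period of length 1 it cycles with period 6.
For j ≥ 2, b[j] depends only on (j - 2) mod 6. (45 - 2) mod 6 = 1, so b[45] = b[3] = 23.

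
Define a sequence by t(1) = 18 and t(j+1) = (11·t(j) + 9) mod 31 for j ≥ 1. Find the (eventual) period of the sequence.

30

Listing terms: t(1) = 18; t(2) = 21; t(3) = 23; t(4) = 14; t(5) = 8; t(6) = 4; t(7) = 22; t(8) = 3; t(9) = 11; t(10) = 6; t(11) = 13; t(12) = 28; t(13) = 7; t(14) = 24; t(15) = 25; t(16) = 5; t(17) = 2; t(18) = 0; t(19) = 9; t(20) = 15; t(21) = 19; t(22) = 1; t(23) = 20; t(24) = 12; t(25) = 17; t(26) = 10; t(27) = 26; t(28) = 16; t(29) = 30; t(30) = 29; t(31) = 18.
The sequence repeats with period 30.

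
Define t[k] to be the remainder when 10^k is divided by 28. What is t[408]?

8

t[1] = 10; t[2] = 16; t[3] = 20; t[4] = 4; t[5] = 12; t[6] = 8; t[7] = 24; t[8] = 16.
Since t[8] = t[2] = 16, the sequence is eventually periodic: after a pre-period of length 1 it cycles with period 6.
For k ≥ 2, t[k] depends only on (k - 2) mod 6. (408 - 2) mod 6 = 4, so t[408] = t[6] = 8.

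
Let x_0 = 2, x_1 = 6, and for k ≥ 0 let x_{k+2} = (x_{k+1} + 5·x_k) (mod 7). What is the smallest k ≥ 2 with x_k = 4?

3

Listing terms: x_0 = 2; x_1 = 6; x_2 = 2; x_3 = 4; x_4 = 0; x_5 = 6; x_6 = 6; x_7 = 1; x_8 = 3; x_9 = 1; x_{10} = 2; x_{11} = 0; x_{12} = 3; x_{13} = 3; x_{14} = 4; x_{15} = 5; x_{16} = 4; x_{17} = 1; x_{18} = 0; x_{19} = 5; x_{20} = 5; x_{21} = 2; x_{22} = 6.
The sequence repeats with period 21.
The value 4 first appears (with k ≥ 2) at x_3.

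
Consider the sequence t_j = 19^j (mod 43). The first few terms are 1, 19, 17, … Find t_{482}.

9

Computing terms: t_0 = 1,  t_1 = 19,  t_2 = 17,  t_3 = 22,  t_4 = 31,  t_5 = 30,  t_6 = 11,  t_7 = 37,  t_8 = 15,  t_9 = 27,  t_{10} = 40,  t_{11} = 29,  t_{12} = 35,  t_{13} = 20,  t_{14} = 36,  t_{15} = 39,  t_{16} = 10,  t_{17} = 18,  t_{18} = 41,  t_{19} = 5,  t_{20} = 9,  t_{21} = 42,  t_{22} = 24,  t_{23} = 26,  t_{24} = 21,  t_{25} = 12,  t_{26} = 13,  t_{27} = 32,  t_{28} = 6,  t_{29} = 28,  t_{30} = 16,  t_{31} = 3,  t_{32} = 14,  t_{33} = 8,  t_{34} = 23,  t_{35} = 7,  t_{36} = 4,  t_{37} = 33,  t_{38} = 25,  t_{39} = 2,  t_{40} = 38,  t_{41} = 34,  t_{42} = 1.
Since t_{42} = t_0 = 1, the sequence is periodic with period 42.
(482 - 0) mod 42 = 20, so t_{482} = t_{20} = 9.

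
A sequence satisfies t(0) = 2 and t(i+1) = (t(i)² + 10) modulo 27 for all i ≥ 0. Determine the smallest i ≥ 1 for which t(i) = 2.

3

We have t(0) = 2; t(1) = 14; t(2) = 17; t(3) = 2.
Since t(3) = t(0) = 2, the sequence is periodic with period 3.
The value 2 next appears (with i ≥ 1) at t(3).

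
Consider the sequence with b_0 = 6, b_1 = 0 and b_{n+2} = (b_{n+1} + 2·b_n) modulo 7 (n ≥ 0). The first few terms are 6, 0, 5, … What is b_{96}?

b_0 = 6,  b_1 = 0,  b_2 = 5,  b_3 = 5,  b_4 = 1,  b_5 = 4,  b_6 = 6,  b_7 = 0.
The sequence repeats with period 6.
So b_{96} = b_{0 + ((96-0) mod 6)} = b_0 = 6.

6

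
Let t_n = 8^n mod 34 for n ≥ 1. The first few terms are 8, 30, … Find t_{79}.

Computing terms: t_1 = 8, t_2 = 30, t_3 = 2, t_4 = 16, t_5 = 26, t_6 = 4, t_7 = 32, t_8 = 18, t_9 = 8.
Since t_9 = t_1 = 8, the sequence is periodic with period 8.
(79 - 1) mod 8 = 6, so t_{79} = t_7 = 32.

32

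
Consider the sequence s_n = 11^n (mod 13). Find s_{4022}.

Listing terms: s_1 = 11,  s_2 = 4,  s_3 = 5,  s_4 = 3,  s_5 = 7,  s_6 = 12,  s_7 = 2,  s_8 = 9,  s_9 = 8,  s_{10} = 10,  s_{11} = 6,  s_{12} = 1,  s_{13} = 11.
The sequence repeats with period 12.
(4022 - 1) mod 12 = 1, so s_{4022} = s_2 = 4.

4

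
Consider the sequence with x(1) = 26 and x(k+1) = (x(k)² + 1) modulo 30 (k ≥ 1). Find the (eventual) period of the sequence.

We have x(1) = 26; x(2) = 17; x(3) = 20; x(4) = 11; x(5) = 2; x(6) = 5; x(7) = 26.
Since x(7) = x(1) = 26, the sequence is periodic with period 6.

6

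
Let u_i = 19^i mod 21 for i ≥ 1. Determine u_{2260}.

Listing terms: u_1 = 19, u_2 = 4, u_3 = 13, u_4 = 16, u_5 = 10, u_6 = 1, u_7 = 19.
Since u_7 = u_1 = 19, the sequence is periodic with period 6.
So u_{2260} = u_{1 + ((2260-1) mod 6)} = u_4 = 16.

16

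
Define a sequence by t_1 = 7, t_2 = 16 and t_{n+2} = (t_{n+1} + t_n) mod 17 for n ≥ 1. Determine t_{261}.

2

We have t_1 = 7; t_2 = 16; t_3 = 6; t_4 = 5; t_5 = 11; t_6 = 16; t_7 = 10; t_8 = 9; t_9 = 2; t_{10} = 11; t_{11} = 13; t_{12} = 7; t_{13} = 3; t_{14} = 10; t_{15} = 13; t_{16} = 6; t_{17} = 2; t_{18} = 8; t_{19} = 10; t_{20} = 1; t_{21} = 11; t_{22} = 12; t_{23} = 6; t_{24} = 1; t_{25} = 7; t_{26} = 8; t_{27} = 15; t_{28} = 6; t_{29} = 4; t_{30} = 10; t_{31} = 14; t_{32} = 7; t_{33} = 4; t_{34} = 11; t_{35} = 15; t_{36} = 9; t_{37} = 7; t_{38} = 16.
The sequence repeats with period 36.
So t_{261} = t_{1 + ((261-1) mod 36)} = t_9 = 2.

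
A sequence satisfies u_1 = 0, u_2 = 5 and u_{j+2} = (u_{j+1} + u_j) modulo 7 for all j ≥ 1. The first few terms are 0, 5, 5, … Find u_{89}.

0

We have u_1 = 0, u_2 = 5, u_3 = 5, u_4 = 3, u_5 = 1, u_6 = 4, u_7 = 5, u_8 = 2, u_9 = 0, u_{10} = 2, u_{11} = 2, u_{12} = 4, u_{13} = 6, u_{14} = 3, u_{15} = 2, u_{16} = 5, u_{17} = 0, u_{18} = 5.
Since (u_{17}, u_{18}) = (u_1, u_2) = (0, 5) (two consecutive terms determine the rest), the sequence is periodic with period 16.
(89 - 1) mod 16 = 8, so u_{89} = u_9 = 0.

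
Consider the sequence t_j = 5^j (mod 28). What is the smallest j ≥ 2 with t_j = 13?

Computing terms: t_1 = 5, t_2 = 25, t_3 = 13, t_4 = 9, t_5 = 17, t_6 = 1, t_7 = 5.
The sequence repeats with period 6.
The value 13 first appears (with j ≥ 2) at t_3.

3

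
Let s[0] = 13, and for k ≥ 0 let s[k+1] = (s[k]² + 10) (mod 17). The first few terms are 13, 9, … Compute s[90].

s[0] = 13; s[1] = 9; s[2] = 6; s[3] = 12; s[4] = 1; s[5] = 11; s[6] = 12.
Since s[6] = s[3] = 12, the sequence is eventually periodic: after a pre-period of length 3 it cycles with period 3.
For k ≥ 3, s[k] depends only on (k - 3) mod 3. (90 - 3) mod 3 = 0, so s[90] = s[3] = 12.

12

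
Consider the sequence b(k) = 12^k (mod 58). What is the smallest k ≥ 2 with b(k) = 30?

Computing terms: b(1) = 12,  b(2) = 28,  b(3) = 46,  b(4) = 30,  b(5) = 12.
Since b(5) = b(1) = 12, the sequence is periodic with period 4.
The value 30 first appears (with k ≥ 2) at b(4).

4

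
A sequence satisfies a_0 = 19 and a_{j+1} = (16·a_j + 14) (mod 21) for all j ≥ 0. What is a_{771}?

Computing terms: a_0 = 19, a_1 = 3, a_2 = 20, a_3 = 19.
Since a_3 = a_0 = 19, the sequence is periodic with period 3.
(771 - 0) mod 3 = 0, so a_{771} = a_0 = 19.

19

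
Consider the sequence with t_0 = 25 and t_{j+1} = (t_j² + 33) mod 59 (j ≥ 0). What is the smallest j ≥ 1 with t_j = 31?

Listing terms: t_0 = 25, t_1 = 9, t_2 = 55, t_3 = 49, t_4 = 15, t_5 = 22, t_6 = 45, t_7 = 52, t_8 = 23, t_9 = 31, t_{10} = 50, t_{11} = 55.
Since t_{11} = t_2 = 55, the sequence is eventually periodic: after a pre-period of length 2 it cycles with period 9.
The value 31 first appears (with j ≥ 1) at t_9.

9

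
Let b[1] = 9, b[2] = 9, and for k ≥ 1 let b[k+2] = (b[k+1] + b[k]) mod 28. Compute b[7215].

We have b[1] = 9; b[2] = 9; b[3] = 18; b[4] = 27; b[5] = 17; b[6] = 16; b[7] = 5; b[8] = 21; b[9] = 26; b[10] = 19; b[11] = 17; b[12] = 8; b[13] = 25; b[14] = 5; b[15] = 2; b[16] = 7; b[17] = 9; b[18] = 16; b[19] = 25; b[20] = 13; b[21] = 10; b[22] = 23; b[23] = 5; b[24] = 0; b[25] = 5; b[26] = 5; b[27] = 10; b[28] = 15; b[29] = 25; b[30] = 12; b[31] = 9; b[32] = 21; b[33] = 2; b[34] = 23; b[35] = 25; b[36] = 20; b[37] = 17; b[38] = 9; b[39] = 26; b[40] = 7; b[41] = 5; b[42] = 12; b[43] = 17; b[44] = 1; b[45] = 18; b[46] = 19; b[47] = 9; b[48] = 0; b[49] = 9; b[50] = 9.
Since (b[49], b[50]) = (b[1], b[2]) = (9, 9) (two consecutive terms determine the rest), the sequence is periodic with period 48.
(7215 - 1) mod 48 = 14, so b[7215] = b[15] = 2.

2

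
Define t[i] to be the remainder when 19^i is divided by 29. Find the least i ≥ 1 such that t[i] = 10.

We have t[0] = 1, t[1] = 19, t[2] = 13, t[3] = 15, t[4] = 24, t[5] = 21, t[6] = 22, t[7] = 12, t[8] = 25, t[9] = 11, t[10] = 6, t[11] = 27, t[12] = 20, t[13] = 3, t[14] = 28, t[15] = 10, t[16] = 16, t[17] = 14, t[18] = 5, t[19] = 8, t[20] = 7, t[21] = 17, t[22] = 4, t[23] = 18, t[24] = 23, t[25] = 2, t[26] = 9, t[27] = 26, t[28] = 1.
The sequence repeats with period 28.
The value 10 first appears (with i ≥ 1) at t[15].

15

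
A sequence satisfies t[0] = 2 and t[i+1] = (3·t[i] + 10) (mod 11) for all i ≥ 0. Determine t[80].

We have t[0] = 2; t[1] = 5; t[2] = 3; t[3] = 8; t[4] = 1; t[5] = 2.
Since t[5] = t[0] = 2, the sequence is periodic with period 5.
So t[80] = t[0 + ((80-0) mod 5)] = t[0] = 2.

2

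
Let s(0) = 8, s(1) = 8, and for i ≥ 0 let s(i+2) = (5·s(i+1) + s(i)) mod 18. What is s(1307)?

14

We have s(0) = 8,  s(1) = 8,  s(2) = 12,  s(3) = 14,  s(4) = 10,  s(5) = 10,  s(6) = 6,  s(7) = 4,  s(8) = 8,  s(9) = 8.
Since (s(8), s(9)) = (s(0), s(1)) = (8, 8) (two consecutive terms determine the rest), the sequence is periodic with period 8.
So s(1307) = s(0 + ((1307-0) mod 8)) = s(3) = 14.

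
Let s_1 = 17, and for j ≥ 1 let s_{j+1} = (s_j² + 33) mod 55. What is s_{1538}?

s_1 = 17; s_2 = 47; s_3 = 42; s_4 = 37; s_5 = 27; s_6 = 47.
Since s_6 = s_2 = 47, the sequence is eventually periodic: after a pre-period of length 1 it cycles with period 4.
For j ≥ 2, s_j depends only on (j - 2) mod 4. (1538 - 2) mod 4 = 0, so s_{1538} = s_2 = 47.

47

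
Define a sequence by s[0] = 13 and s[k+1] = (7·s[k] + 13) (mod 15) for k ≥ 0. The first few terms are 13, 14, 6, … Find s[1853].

s[0] = 13; s[1] = 14; s[2] = 6; s[3] = 10; s[4] = 8; s[5] = 9; s[6] = 1; s[7] = 5; s[8] = 3; s[9] = 4; s[10] = 11; s[11] = 0; s[12] = 13.
Since s[12] = s[0] = 13, the sequence is periodic with period 12.
So s[1853] = s[0 + ((1853-0) mod 12)] = s[5] = 9.

9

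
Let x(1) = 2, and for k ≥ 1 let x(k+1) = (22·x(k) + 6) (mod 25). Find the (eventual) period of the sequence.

Computing terms: x(1) = 2, x(2) = 0, x(3) = 6, x(4) = 13, x(5) = 17, x(6) = 5, x(7) = 16, x(8) = 8, x(9) = 7, x(10) = 10, x(11) = 1, x(12) = 3, x(13) = 22, x(14) = 15, x(15) = 11, x(16) = 23, x(17) = 12, x(18) = 20, x(19) = 21, x(20) = 18, x(21) = 2.
Since x(21) = x(1) = 2, the sequence is periodic with period 20.

20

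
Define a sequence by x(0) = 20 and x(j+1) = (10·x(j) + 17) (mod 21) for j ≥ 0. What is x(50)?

We have x(0) = 20, x(1) = 7, x(2) = 3, x(3) = 5, x(4) = 4, x(5) = 15, x(6) = 20.
The sequence repeats with period 6.
(50 - 0) mod 6 = 2, so x(50) = x(2) = 3.

3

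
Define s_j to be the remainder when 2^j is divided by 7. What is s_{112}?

2

We have s_1 = 2,  s_2 = 4,  s_3 = 1,  s_4 = 2.
Since s_4 = s_1 = 2, the sequence is periodic with period 3.
(112 - 1) mod 3 = 0, so s_{112} = s_1 = 2.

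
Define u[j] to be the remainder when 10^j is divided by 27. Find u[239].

19

Computing terms: u[0] = 1,  u[1] = 10,  u[2] = 19,  u[3] = 1.
The sequence repeats with period 3.
(239 - 0) mod 3 = 2, so u[239] = u[2] = 19.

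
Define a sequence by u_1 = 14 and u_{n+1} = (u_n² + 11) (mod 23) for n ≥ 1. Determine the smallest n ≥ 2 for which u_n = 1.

Computing terms: u_1 = 14; u_2 = 0; u_3 = 11; u_4 = 17; u_5 = 1; u_6 = 12; u_7 = 17.
Since u_7 = u_4 = 17, the sequence is eventually periodic: after a pre-period of length 3 it cycles with period 3.
The value 1 first appears (with n ≥ 2) at u_5.

5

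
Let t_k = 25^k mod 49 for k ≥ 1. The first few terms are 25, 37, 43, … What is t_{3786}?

Listing terms: t_1 = 25,  t_2 = 37,  t_3 = 43,  t_4 = 46,  t_5 = 23,  t_6 = 36,  t_7 = 18,  t_8 = 9,  t_9 = 29,  t_{10} = 39,  t_{11} = 44,  t_{12} = 22,  t_{13} = 11,  t_{14} = 30,  t_{15} = 15,  t_{16} = 32,  t_{17} = 16,  t_{18} = 8,  t_{19} = 4,  t_{20} = 2,  t_{21} = 1,  t_{22} = 25.
The sequence repeats with period 21.
So t_{3786} = t_{1 + ((3786-1) mod 21)} = t_6 = 36.

36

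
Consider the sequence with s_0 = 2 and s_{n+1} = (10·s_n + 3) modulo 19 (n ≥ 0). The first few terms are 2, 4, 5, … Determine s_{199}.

s_0 = 2; s_1 = 4; s_2 = 5; s_3 = 15; s_4 = 1; s_5 = 13; s_6 = 0; s_7 = 3; s_8 = 14; s_9 = 10; s_{10} = 8; s_{11} = 7; s_{12} = 16; s_{13} = 11; s_{14} = 18; s_{15} = 12; s_{16} = 9; s_{17} = 17; s_{18} = 2.
Since s_{18} = s_0 = 2, the sequence is periodic with period 18.
(199 - 0) mod 18 = 1, so s_{199} = s_1 = 4.

4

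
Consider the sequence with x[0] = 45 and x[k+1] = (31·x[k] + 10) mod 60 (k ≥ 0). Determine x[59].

x[0] = 45; x[1] = 25; x[2] = 5; x[3] = 45.
The sequence repeats with period 3.
So x[59] = x[0 + ((59-0) mod 3)] = x[2] = 5.

5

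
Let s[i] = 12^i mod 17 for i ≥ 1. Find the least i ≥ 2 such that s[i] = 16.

8

s[1] = 12, s[2] = 8, s[3] = 11, s[4] = 13, s[5] = 3, s[6] = 2, s[7] = 7, s[8] = 16, s[9] = 5, s[10] = 9, s[11] = 6, s[12] = 4, s[13] = 14, s[14] = 15, s[15] = 10, s[16] = 1, s[17] = 12.
The sequence repeats with period 16.
The value 16 first appears (with i ≥ 2) at s[8].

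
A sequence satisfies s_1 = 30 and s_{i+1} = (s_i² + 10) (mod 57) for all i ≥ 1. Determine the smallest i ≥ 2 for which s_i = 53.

Listing terms: s_1 = 30; s_2 = 55; s_3 = 14; s_4 = 35; s_5 = 38; s_6 = 29; s_7 = 53; s_8 = 26; s_9 = 2; s_{10} = 14.
Since s_{10} = s_3 = 14, the sequence is eventually periodic: after a pre-period of length 2 it cycles with period 7.
The value 53 first appears (with i ≥ 2) at s_7.

7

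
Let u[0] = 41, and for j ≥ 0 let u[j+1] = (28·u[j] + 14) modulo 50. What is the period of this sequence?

Computing terms: u[0] = 41; u[1] = 12; u[2] = 0; u[3] = 14; u[4] = 6; u[5] = 32; u[6] = 10; u[7] = 44; u[8] = 46; u[9] = 2; u[10] = 20; u[11] = 24; u[12] = 36; u[13] = 22; u[14] = 30; u[15] = 4; u[16] = 26; u[17] = 42; u[18] = 40; u[19] = 34; u[20] = 16; u[21] = 12.
Since u[21] = u[1] = 12, the sequence is eventually periodic: after a pre-period of length 1 it cycles with period 20.

20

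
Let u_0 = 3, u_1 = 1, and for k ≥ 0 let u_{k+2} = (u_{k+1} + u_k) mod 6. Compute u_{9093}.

u_0 = 3, u_1 = 1, u_2 = 4, u_3 = 5, u_4 = 3, u_5 = 2, u_6 = 5, u_7 = 1, u_8 = 0, u_9 = 1, u_{10} = 1, u_{11} = 2, u_{12} = 3, u_{13} = 5, u_{14} = 2, u_{15} = 1, u_{16} = 3, u_{17} = 4, u_{18} = 1, u_{19} = 5, u_{20} = 0, u_{21} = 5, u_{22} = 5, u_{23} = 4, u_{24} = 3, u_{25} = 1.
The sequence repeats with period 24.
So u_{9093} = u_{0 + ((9093-0) mod 24)} = u_{21} = 5.

5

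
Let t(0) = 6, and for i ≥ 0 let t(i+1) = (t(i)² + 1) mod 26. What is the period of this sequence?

Computing terms: t(0) = 6, t(1) = 11, t(2) = 18, t(3) = 13, t(4) = 14, t(5) = 15, t(6) = 18.
Since t(6) = t(2) = 18, the sequence is eventually periodic: after a pre-period of length 2 it cycles with period 4.

4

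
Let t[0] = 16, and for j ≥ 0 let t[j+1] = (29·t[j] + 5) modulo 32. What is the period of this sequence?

Computing terms: t[0] = 16, t[1] = 21, t[2] = 6, t[3] = 19, t[4] = 12, t[5] = 1, t[6] = 2, t[7] = 31, t[8] = 8, t[9] = 13, t[10] = 30, t[11] = 11, t[12] = 4, t[13] = 25, t[14] = 26, t[15] = 23, t[16] = 0, t[17] = 5, t[18] = 22, t[19] = 3, t[20] = 28, t[21] = 17, t[22] = 18, t[23] = 15, t[24] = 24, t[25] = 29, t[26] = 14, t[27] = 27, t[28] = 20, t[29] = 9, t[30] = 10, t[31] = 7, t[32] = 16.
The sequence repeats with period 32.

32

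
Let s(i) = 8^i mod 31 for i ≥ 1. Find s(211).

We have s(1) = 8; s(2) = 2; s(3) = 16; s(4) = 4; s(5) = 1; s(6) = 8.
Since s(6) = s(1) = 8, the sequence is periodic with period 5.
(211 - 1) mod 5 = 0, so s(211) = s(1) = 8.

8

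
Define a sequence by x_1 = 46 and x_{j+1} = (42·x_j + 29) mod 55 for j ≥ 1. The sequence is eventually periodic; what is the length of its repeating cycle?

5

We have x_1 = 46,  x_2 = 36,  x_3 = 1,  x_4 = 16,  x_5 = 41,  x_6 = 46.
Since x_6 = x_1 = 46, the sequence is periodic with period 5.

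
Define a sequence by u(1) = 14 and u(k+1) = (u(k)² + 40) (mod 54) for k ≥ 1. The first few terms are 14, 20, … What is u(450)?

We have u(1) = 14, u(2) = 20, u(3) = 8, u(4) = 50, u(5) = 2, u(6) = 44, u(7) = 32, u(8) = 38, u(9) = 26, u(10) = 14.
The sequence repeats with period 9.
So u(450) = u(1 + ((450-1) mod 9)) = u(9) = 26.

26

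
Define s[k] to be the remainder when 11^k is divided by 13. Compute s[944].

Listing terms: s[1] = 11, s[2] = 4, s[3] = 5, s[4] = 3, s[5] = 7, s[6] = 12, s[7] = 2, s[8] = 9, s[9] = 8, s[10] = 10, s[11] = 6, s[12] = 1, s[13] = 11.
The sequence repeats with period 12.
So s[944] = s[1 + ((944-1) mod 12)] = s[8] = 9.

9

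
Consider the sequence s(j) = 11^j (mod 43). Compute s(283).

41

s(0) = 1,  s(1) = 11,  s(2) = 35,  s(3) = 41,  s(4) = 21,  s(5) = 16,  s(6) = 4,  s(7) = 1.
Since s(7) = s(0) = 1, the sequence is periodic with period 7.
(283 - 0) mod 7 = 3, so s(283) = s(3) = 41.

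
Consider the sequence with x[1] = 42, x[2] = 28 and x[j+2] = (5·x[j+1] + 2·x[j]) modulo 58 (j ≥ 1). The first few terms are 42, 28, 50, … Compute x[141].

42

Computing terms: x[1] = 42; x[2] = 28; x[3] = 50; x[4] = 16; x[5] = 6; x[6] = 4; x[7] = 32; x[8] = 52; x[9] = 34; x[10] = 42; x[11] = 46; x[12] = 24; x[13] = 38; x[14] = 6; x[15] = 48; x[16] = 20; x[17] = 22; x[18] = 34; x[19] = 40; x[20] = 36; x[21] = 28; x[22] = 38; x[23] = 14; x[24] = 30; x[25] = 4; x[26] = 22; x[27] = 2; x[28] = 54; x[29] = 42; x[30] = 28.
Since (x[29], x[30]) = (x[1], x[2]) = (42, 28) (two consecutive terms determine the rest), the sequence is periodic with period 28.
So x[141] = x[1 + ((141-1) mod 28)] = x[1] = 42.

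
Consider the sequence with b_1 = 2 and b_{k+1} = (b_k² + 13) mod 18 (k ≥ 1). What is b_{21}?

Computing terms: b_1 = 2, b_2 = 17, b_3 = 14, b_4 = 11, b_5 = 8, b_6 = 5, b_7 = 2.
Since b_7 = b_1 = 2, the sequence is periodic with period 6.
(21 - 1) mod 6 = 2, so b_{21} = b_3 = 14.

14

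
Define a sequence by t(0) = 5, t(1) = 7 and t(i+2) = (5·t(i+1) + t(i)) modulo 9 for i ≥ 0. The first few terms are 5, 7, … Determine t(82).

Listing terms: t(0) = 5; t(1) = 7; t(2) = 4; t(3) = 0; t(4) = 4; t(5) = 2; t(6) = 5; t(7) = 0; t(8) = 5; t(9) = 7.
Since (t(8), t(9)) = (t(0), t(1)) = (5, 7) (two consecutive terms determine the rest), the sequence is periodic with period 8.
(82 - 0) mod 8 = 2, so t(82) = t(2) = 4.

4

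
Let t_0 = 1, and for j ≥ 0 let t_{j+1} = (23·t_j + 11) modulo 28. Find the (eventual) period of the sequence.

6

Computing terms: t_0 = 1,  t_1 = 6,  t_2 = 9,  t_3 = 22,  t_4 = 13,  t_5 = 2,  t_6 = 1.
Since t_6 = t_0 = 1, the sequence is periodic with period 6.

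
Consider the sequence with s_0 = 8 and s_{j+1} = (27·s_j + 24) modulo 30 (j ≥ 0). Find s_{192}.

18

We have s_0 = 8, s_1 = 0, s_2 = 24, s_3 = 12, s_4 = 18, s_5 = 0.
Since s_5 = s_1 = 0, the sequence is eventually periodic: after a pre-period of length 1 it cycles with period 4.
For j ≥ 1, s_j depends only on (j - 1) mod 4. (192 - 1) mod 4 = 3, so s_{192} = s_4 = 18.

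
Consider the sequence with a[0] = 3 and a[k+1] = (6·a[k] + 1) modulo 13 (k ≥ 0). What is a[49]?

We have a[0] = 3; a[1] = 6; a[2] = 11; a[3] = 2; a[4] = 0; a[5] = 1; a[6] = 7; a[7] = 4; a[8] = 12; a[9] = 8; a[10] = 10; a[11] = 9; a[12] = 3.
The sequence repeats with period 12.
(49 - 0) mod 12 = 1, so a[49] = a[1] = 6.

6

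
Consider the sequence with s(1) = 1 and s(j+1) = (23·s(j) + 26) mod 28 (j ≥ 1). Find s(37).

Listing terms: s(1) = 1; s(2) = 21; s(3) = 5; s(4) = 1.
The sequence repeats with period 3.
(37 - 1) mod 3 = 0, so s(37) = s(1) = 1.

1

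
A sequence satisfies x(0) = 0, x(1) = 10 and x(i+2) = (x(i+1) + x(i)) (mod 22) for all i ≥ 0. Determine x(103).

Computing terms: x(0) = 0; x(1) = 10; x(2) = 10; x(3) = 20; x(4) = 8; x(5) = 6; x(6) = 14; x(7) = 20; x(8) = 12; x(9) = 10; x(10) = 0; x(11) = 10.
The sequence repeats with period 10.
(103 - 0) mod 10 = 3, so x(103) = x(3) = 20.

20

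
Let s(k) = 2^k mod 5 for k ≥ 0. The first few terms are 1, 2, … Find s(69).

Computing terms: s(0) = 1; s(1) = 2; s(2) = 4; s(3) = 3; s(4) = 1.
Since s(4) = s(0) = 1, the sequence is periodic with period 4.
So s(69) = s(0 + ((69-0) mod 4)) = s(1) = 2.

2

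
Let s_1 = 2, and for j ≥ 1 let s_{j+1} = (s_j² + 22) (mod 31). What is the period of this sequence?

We have s_1 = 2; s_2 = 26; s_3 = 16; s_4 = 30; s_5 = 23; s_6 = 24; s_7 = 9; s_8 = 10; s_9 = 29; s_{10} = 26.
Since s_{10} = s_2 = 26, the sequence is eventually periodic: after a pre-period of length 1 it cycles with period 8.

8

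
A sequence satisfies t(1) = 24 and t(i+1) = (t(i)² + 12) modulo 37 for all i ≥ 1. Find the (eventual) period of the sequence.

t(1) = 24, t(2) = 33, t(3) = 28, t(4) = 19, t(5) = 3, t(6) = 21, t(7) = 9, t(8) = 19.
Since t(8) = t(4) = 19, the sequence is eventually periodic: after a pre-period of length 3 it cycles with period 4.

4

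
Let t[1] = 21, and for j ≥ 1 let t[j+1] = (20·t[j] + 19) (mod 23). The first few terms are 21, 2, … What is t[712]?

1

Computing terms: t[1] = 21; t[2] = 2; t[3] = 13; t[4] = 3; t[5] = 10; t[6] = 12; t[7] = 6; t[8] = 1; t[9] = 16; t[10] = 17; t[11] = 14; t[12] = 0; t[13] = 19; t[14] = 8; t[15] = 18; t[16] = 11; t[17] = 9; t[18] = 15; t[19] = 20; t[20] = 5; t[21] = 4; t[22] = 7; t[23] = 21.
The sequence repeats with period 22.
So t[712] = t[1 + ((712-1) mod 22)] = t[8] = 1.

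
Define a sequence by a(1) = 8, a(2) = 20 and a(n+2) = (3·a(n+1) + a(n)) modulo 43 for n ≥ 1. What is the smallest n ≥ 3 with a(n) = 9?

Listing terms: a(1) = 8,  a(2) = 20,  a(3) = 25,  a(4) = 9,  a(5) = 9,  a(6) = 36,  a(7) = 31,  a(8) = 0,  a(9) = 31,  a(10) = 7,  a(11) = 9,  a(12) = 34,  a(13) = 25,  a(14) = 23,  a(15) = 8,  a(16) = 4,  a(17) = 20,  a(18) = 21,  a(19) = 40,  a(20) = 12,  a(21) = 33,  a(22) = 25,  a(23) = 22,  a(24) = 5,  a(25) = 37,  a(26) = 30,  a(27) = 41,  a(28) = 24,  a(29) = 27,  a(30) = 19,  a(31) = 41,  a(32) = 13,  a(33) = 37,  a(34) = 38,  a(35) = 22,  a(36) = 18,  a(37) = 33,  a(38) = 31,  a(39) = 40,  a(40) = 22,  a(41) = 20,  a(42) = 39,  a(43) = 8,  a(44) = 20.
The sequence repeats with period 42.
The value 9 first appears (with n ≥ 3) at a(4).

4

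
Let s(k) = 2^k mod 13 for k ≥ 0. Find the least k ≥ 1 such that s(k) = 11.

7

Computing terms: s(0) = 1,  s(1) = 2,  s(2) = 4,  s(3) = 8,  s(4) = 3,  s(5) = 6,  s(6) = 12,  s(7) = 11,  s(8) = 9,  s(9) = 5,  s(10) = 10,  s(11) = 7,  s(12) = 1.
Since s(12) = s(0) = 1, the sequence is periodic with period 12.
The value 11 first appears (with k ≥ 1) at s(7).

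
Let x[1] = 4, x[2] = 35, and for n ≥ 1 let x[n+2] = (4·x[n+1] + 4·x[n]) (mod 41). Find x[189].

14

Listing terms: x[1] = 4; x[2] = 35; x[3] = 33; x[4] = 26; x[5] = 31; x[6] = 23; x[7] = 11; x[8] = 13; x[9] = 14; x[10] = 26; x[11] = 37; x[12] = 6; x[13] = 8; x[14] = 15; x[15] = 10; x[16] = 18; x[17] = 30; x[18] = 28; x[19] = 27; x[20] = 15; x[21] = 4; x[22] = 35.
The sequence repeats with period 20.
So x[189] = x[1 + ((189-1) mod 20)] = x[9] = 14.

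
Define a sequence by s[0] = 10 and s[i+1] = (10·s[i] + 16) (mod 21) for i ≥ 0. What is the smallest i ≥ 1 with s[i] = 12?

s[0] = 10, s[1] = 11, s[2] = 0, s[3] = 16, s[4] = 8, s[5] = 12, s[6] = 10.
The sequence repeats with period 6.
The value 12 first appears (with i ≥ 1) at s[5].

5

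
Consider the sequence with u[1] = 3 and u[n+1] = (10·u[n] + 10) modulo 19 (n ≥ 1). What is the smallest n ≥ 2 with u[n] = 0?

Listing terms: u[1] = 3,  u[2] = 2,  u[3] = 11,  u[4] = 6,  u[5] = 13,  u[6] = 7,  u[7] = 4,  u[8] = 12,  u[9] = 16,  u[10] = 18,  u[11] = 0,  u[12] = 10,  u[13] = 15,  u[14] = 8,  u[15] = 14,  u[16] = 17,  u[17] = 9,  u[18] = 5,  u[19] = 3.
Since u[19] = u[1] = 3, the sequence is periodic with period 18.
The value 0 first appears (with n ≥ 2) at u[11].

11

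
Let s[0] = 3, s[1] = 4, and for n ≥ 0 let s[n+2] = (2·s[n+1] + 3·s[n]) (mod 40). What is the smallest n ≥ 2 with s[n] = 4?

We have s[0] = 3,  s[1] = 4,  s[2] = 17,  s[3] = 6,  s[4] = 23,  s[5] = 24,  s[6] = 37,  s[7] = 26,  s[8] = 3,  s[9] = 4.
The sequence repeats with period 8.
The value 4 next appears (with n ≥ 2) at s[9].

9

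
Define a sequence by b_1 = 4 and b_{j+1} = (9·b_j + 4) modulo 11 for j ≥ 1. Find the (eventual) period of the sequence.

b_1 = 4, b_2 = 7, b_3 = 1, b_4 = 2, b_5 = 0, b_6 = 4.
Since b_6 = b_1 = 4, the sequence is periodic with period 5.

5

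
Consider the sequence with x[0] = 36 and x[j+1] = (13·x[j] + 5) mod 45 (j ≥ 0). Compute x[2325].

We have x[0] = 36, x[1] = 23, x[2] = 34, x[3] = 42, x[4] = 11, x[5] = 13, x[6] = 39, x[7] = 17, x[8] = 1, x[9] = 18, x[10] = 14, x[11] = 7, x[12] = 6, x[13] = 38, x[14] = 4, x[15] = 12, x[16] = 26, x[17] = 28, x[18] = 9, x[19] = 32, x[20] = 16, x[21] = 33, x[22] = 29, x[23] = 22, x[24] = 21, x[25] = 8, x[26] = 19, x[27] = 27, x[28] = 41, x[29] = 43, x[30] = 24, x[31] = 2, x[32] = 31, x[33] = 3, x[34] = 44, x[35] = 37, x[36] = 36.
The sequence repeats with period 36.
So x[2325] = x[0 + ((2325-0) mod 36)] = x[21] = 33.

33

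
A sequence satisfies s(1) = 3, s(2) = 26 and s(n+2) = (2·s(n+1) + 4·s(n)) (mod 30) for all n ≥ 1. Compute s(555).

Computing terms: s(1) = 3,  s(2) = 26,  s(3) = 4,  s(4) = 22,  s(5) = 0,  s(6) = 28,  s(7) = 26,  s(8) = 14,  s(9) = 12,  s(10) = 20,  s(11) = 28,  s(12) = 16,  s(13) = 24,  s(14) = 22,  s(15) = 20,  s(16) = 8,  s(17) = 6,  s(18) = 14,  s(19) = 22,  s(20) = 10,  s(21) = 18,  s(22) = 16,  s(23) = 14,  s(24) = 2,  s(25) = 0,  s(26) = 8,  s(27) = 16,  s(28) = 4,  s(29) = 12,  s(30) = 10,  s(31) = 8,  s(32) = 26,  s(33) = 24,  s(34) = 2,  s(35) = 10,  s(36) = 28,  s(37) = 6,  s(38) = 4,  s(39) = 2,  s(40) = 20,  s(41) = 18,  s(42) = 26,  s(43) = 4.
Since (s(42), s(43)) = (s(2), s(3)) = (26, 4) (two consecutive terms determine the rest), the sequence is eventually periodic: after a pre-period of length 1 it cycles with period 40.
For n ≥ 2, s(n) depends only on (n - 2) mod 40. (555 - 2) mod 40 = 33, so s(555) = s(35) = 10.

10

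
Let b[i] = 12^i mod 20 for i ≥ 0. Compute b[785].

Listing terms: b[0] = 1; b[1] = 12; b[2] = 4; b[3] = 8; b[4] = 16; b[5] = 12.
Since b[5] = b[1] = 12, the sequence is eventually periodic: after a pre-period of length 1 it cycles with period 4.
For i ≥ 1, b[i] depends only on (i - 1) mod 4. (785 - 1) mod 4 = 0, so b[785] = b[1] = 12.

12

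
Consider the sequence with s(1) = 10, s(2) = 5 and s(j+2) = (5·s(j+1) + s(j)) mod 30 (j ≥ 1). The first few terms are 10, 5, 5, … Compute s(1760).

We have s(1) = 10,  s(2) = 5,  s(3) = 5,  s(4) = 0,  s(5) = 5,  s(6) = 25,  s(7) = 10,  s(8) = 15,  s(9) = 25,  s(10) = 20,  s(11) = 5,  s(12) = 15,  s(13) = 20,  s(14) = 25,  s(15) = 25,  s(16) = 0,  s(17) = 25,  s(18) = 5,  s(19) = 20,  s(20) = 15,  s(21) = 5,  s(22) = 10,  s(23) = 25,  s(24) = 15,  s(25) = 10,  s(26) = 5.
The sequence repeats with period 24.
(1760 - 1) mod 24 = 7, so s(1760) = s(8) = 15.

15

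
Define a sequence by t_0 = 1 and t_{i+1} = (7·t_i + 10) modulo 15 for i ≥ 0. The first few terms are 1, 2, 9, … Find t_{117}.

We have t_0 = 1,  t_1 = 2,  t_2 = 9,  t_3 = 13,  t_4 = 11,  t_5 = 12,  t_6 = 4,  t_7 = 8,  t_8 = 6,  t_9 = 7,  t_{10} = 14,  t_{11} = 3,  t_{12} = 1.
The sequence repeats with period 12.
(117 - 0) mod 12 = 9, so t_{117} = t_9 = 7.

7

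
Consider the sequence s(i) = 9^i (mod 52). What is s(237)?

1

Computing terms: s(0) = 1; s(1) = 9; s(2) = 29; s(3) = 1.
Since s(3) = s(0) = 1, the sequence is periodic with period 3.
So s(237) = s(0 + ((237-0) mod 3)) = s(0) = 1.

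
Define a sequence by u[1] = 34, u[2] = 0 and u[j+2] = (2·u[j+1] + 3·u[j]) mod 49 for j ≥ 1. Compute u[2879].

0

Listing terms: u[1] = 34, u[2] = 0, u[3] = 4, u[4] = 8, u[5] = 28, u[6] = 31, u[7] = 48, u[8] = 42, u[9] = 32, u[10] = 43, u[11] = 35, u[12] = 3, u[13] = 13, u[14] = 35, u[15] = 11, u[16] = 29, u[17] = 42, u[18] = 24, u[19] = 27, u[20] = 28, u[21] = 39, u[22] = 15, u[23] = 0, u[24] = 45, u[25] = 41, u[26] = 21, u[27] = 18, u[28] = 1, u[29] = 7, u[30] = 17, u[31] = 6, u[32] = 14, u[33] = 46, u[34] = 36, u[35] = 14, u[36] = 38, u[37] = 20, u[38] = 7, u[39] = 25, u[40] = 22, u[41] = 21, u[42] = 10, u[43] = 34, u[44] = 0.
The sequence repeats with period 42.
(2879 - 1) mod 42 = 22, so u[2879] = u[23] = 0.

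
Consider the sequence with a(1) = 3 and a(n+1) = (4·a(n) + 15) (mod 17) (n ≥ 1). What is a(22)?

10

Computing terms: a(1) = 3, a(2) = 10, a(3) = 4, a(4) = 14, a(5) = 3.
The sequence repeats with period 4.
So a(22) = a(1 + ((22-1) mod 4)) = a(2) = 10.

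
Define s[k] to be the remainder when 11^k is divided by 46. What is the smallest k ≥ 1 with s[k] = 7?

7

We have s[0] = 1,  s[1] = 11,  s[2] = 29,  s[3] = 43,  s[4] = 13,  s[5] = 5,  s[6] = 9,  s[7] = 7,  s[8] = 31,  s[9] = 19,  s[10] = 25,  s[11] = 45,  s[12] = 35,  s[13] = 17,  s[14] = 3,  s[15] = 33,  s[16] = 41,  s[17] = 37,  s[18] = 39,  s[19] = 15,  s[20] = 27,  s[21] = 21,  s[22] = 1.
Since s[22] = s[0] = 1, the sequence is periodic with period 22.
The value 7 first appears (with k ≥ 1) at s[7].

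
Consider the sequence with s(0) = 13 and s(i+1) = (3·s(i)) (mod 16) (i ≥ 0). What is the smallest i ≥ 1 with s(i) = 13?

Listing terms: s(0) = 13,  s(1) = 7,  s(2) = 5,  s(3) = 15,  s(4) = 13.
The sequence repeats with period 4.
The value 13 next appears (with i ≥ 1) at s(4).

4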